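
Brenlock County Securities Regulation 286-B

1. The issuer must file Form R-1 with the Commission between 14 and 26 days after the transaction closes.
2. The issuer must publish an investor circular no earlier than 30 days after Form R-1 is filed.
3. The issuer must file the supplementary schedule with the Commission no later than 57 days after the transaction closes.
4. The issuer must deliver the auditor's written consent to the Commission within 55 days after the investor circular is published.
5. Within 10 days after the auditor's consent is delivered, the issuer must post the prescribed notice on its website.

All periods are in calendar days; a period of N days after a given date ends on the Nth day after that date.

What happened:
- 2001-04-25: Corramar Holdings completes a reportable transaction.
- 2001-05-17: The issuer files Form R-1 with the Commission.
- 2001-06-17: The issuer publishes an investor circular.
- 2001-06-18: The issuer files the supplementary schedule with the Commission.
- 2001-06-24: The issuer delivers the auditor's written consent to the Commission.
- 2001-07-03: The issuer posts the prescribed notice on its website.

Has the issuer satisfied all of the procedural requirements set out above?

Yes

Step 1 — 14 and 26 days from 2001-04-25 (when the transaction closes) are 2001-05-09 and 2001-05-21 respectively; done 2001-05-17 — within the window.
Step 2 — must wait 30 days from 2001-05-17 (when Form R-1 is filed), so not before 2001-06-16; done 2001-06-17 — permitted.
Step 3 — counting 57 days from 2001-04-25 (when the transaction closes) gives a deadline of 2001-06-21; completed 2001-06-18, before the deadline.
Step 4 — counting 55 days from 2001-06-17 (when the investor circular is published) gives a deadline of 2001-08-11; 2001-06-24 is within that limit.
Step 5 — counting 10 days from 2001-06-24 (when the auditor's consent is delivered) gives a deadline of 2001-07-04; 2001-07-03 is within that limit.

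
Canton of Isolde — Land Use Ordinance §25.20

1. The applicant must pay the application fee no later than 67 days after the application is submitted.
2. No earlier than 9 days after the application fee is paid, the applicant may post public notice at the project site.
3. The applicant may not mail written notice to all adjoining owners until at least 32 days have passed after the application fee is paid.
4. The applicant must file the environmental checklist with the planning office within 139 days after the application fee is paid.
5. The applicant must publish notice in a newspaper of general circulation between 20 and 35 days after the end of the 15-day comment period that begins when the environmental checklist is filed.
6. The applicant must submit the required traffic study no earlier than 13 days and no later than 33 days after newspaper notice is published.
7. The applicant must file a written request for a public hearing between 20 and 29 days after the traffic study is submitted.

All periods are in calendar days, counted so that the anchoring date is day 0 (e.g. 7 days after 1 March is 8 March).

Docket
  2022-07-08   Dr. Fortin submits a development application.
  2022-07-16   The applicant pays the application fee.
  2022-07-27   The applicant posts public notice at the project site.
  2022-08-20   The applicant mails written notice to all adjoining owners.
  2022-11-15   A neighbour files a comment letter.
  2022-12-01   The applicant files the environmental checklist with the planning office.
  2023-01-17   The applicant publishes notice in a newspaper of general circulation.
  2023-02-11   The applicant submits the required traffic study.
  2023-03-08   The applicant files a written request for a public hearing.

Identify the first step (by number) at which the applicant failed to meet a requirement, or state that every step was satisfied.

(1) due by 2022-07-08 + 67 days = 2022-09-13; 2022-07-16 is within that limit.
(2) permitted from 2022-07-16 + 9 days = 2022-07-25 onward; done 2022-07-27 — permitted.
(3) permitted from 2022-07-16 + 32 days = 2022-08-17 onward; 2022-08-20 is on or after that date.
(4) due by 2022-07-16 + 139 days = 2022-12-02; 2022-12-01 is within that limit.
(5) the permitted window runs from 2022-12-16 + 20 = 2023-01-05 to 2022-12-16 + 35 = 2023-01-20; 2023-01-17 falls inside that range.
(6) the permitted window runs from 2023-01-17 + 13 = 2023-01-30 to 2023-01-17 + 33 = 2023-02-19; 2023-02-11 falls inside that range.
(7) the permitted window runs from 2023-02-11 + 20 = 2023-03-03 to 2023-02-11 + 29 = 2023-03-12; 2023-03-08 falls inside that range.

None — every step was satisfied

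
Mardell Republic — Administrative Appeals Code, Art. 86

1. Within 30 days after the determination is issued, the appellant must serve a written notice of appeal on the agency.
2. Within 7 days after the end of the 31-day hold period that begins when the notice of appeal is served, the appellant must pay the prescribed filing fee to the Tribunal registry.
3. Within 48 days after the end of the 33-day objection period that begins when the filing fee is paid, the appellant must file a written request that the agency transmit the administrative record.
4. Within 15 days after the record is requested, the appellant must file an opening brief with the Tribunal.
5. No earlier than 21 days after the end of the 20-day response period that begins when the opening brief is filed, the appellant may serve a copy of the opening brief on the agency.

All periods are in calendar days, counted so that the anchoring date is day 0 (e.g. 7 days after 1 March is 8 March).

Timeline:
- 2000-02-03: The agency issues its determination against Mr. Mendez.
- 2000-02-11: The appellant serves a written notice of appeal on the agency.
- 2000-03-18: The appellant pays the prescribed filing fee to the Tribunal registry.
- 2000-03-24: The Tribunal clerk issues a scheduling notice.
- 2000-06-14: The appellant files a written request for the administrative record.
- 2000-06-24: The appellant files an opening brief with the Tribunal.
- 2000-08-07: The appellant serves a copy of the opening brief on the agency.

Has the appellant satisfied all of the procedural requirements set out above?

(1) due by 2000-02-03 + 30 days = 2000-03-04; completed 2000-02-11, before the deadline.
(2) due by 2000-03-13 + 7 days = 2000-03-20; done 2000-03-18 — timely.
(3) due by 2000-04-20 + 48 days = 2000-06-07; 2000-06-14 misses that deadline by 7 days.

No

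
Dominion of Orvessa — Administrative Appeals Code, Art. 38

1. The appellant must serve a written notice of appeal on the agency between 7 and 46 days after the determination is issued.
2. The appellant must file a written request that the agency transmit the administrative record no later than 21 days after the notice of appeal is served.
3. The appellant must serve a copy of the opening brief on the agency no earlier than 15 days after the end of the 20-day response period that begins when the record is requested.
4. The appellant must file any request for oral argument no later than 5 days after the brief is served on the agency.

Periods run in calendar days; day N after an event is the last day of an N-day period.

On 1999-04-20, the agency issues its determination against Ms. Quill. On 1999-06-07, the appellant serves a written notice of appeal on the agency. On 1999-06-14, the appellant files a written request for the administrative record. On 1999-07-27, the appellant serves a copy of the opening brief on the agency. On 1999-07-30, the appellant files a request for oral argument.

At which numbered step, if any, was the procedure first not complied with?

Step 1

(1) the permitted window runs from 1999-04-20 + 7 = 1999-04-27 to 1999-04-20 + 46 = 1999-06-05; 1999-06-07 is 2 days past the end of the window.
The procedure was therefore not followed at step 1.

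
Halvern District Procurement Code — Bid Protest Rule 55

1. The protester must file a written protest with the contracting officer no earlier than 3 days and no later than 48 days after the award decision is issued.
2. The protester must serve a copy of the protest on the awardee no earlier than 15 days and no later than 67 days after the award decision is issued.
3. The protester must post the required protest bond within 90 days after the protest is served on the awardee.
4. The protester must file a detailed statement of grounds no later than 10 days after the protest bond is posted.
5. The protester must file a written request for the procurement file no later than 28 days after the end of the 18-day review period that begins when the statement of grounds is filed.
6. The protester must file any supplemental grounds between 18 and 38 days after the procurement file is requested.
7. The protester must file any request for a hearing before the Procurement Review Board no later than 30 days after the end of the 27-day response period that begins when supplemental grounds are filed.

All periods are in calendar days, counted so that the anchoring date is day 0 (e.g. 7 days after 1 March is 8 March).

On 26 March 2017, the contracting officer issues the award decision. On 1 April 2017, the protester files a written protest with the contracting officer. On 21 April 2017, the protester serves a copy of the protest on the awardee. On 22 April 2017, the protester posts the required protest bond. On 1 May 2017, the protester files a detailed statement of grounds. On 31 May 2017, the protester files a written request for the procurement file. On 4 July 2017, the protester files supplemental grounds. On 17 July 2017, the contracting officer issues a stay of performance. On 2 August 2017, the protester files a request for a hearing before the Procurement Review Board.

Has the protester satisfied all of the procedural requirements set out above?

Yes

Step 1: the window is 3–48 days after 26 March 2017 (when the award decision is issued), so 29 March 2017 through 13 May 2017; done 1 April 2017, which is between those dates.
Step 2: the window is 15–67 days after 26 March 2017 (when the award decision is issued), so 10 April 2017 through 1 June 2017; 21 April 2017 falls inside that range.
Step 3: 90 days after 21 April 2017 (when the protest is served on the awardee) is 20 July 2017; 22 April 2017 is within that limit.
Step 4: 10 days after 22 April 2017 (when the protest bond is posted) is 2 May 2017; 1 May 2017 is within that limit.
Step 5: 28 days after 19 May 2017 (end of the 18-day review period, which began when the statement of grounds is filed on 1 May 2017) is 16 June 2017; 31 May 2017 is within that limit.
Step 6: the window is 18–38 days after 31 May 2017 (when the procurement file is requested), so 18 June 2017 through 8 July 2017; 4 July 2017 falls inside that range.
Step 7: 30 days after 31 July 2017 (end of the 27-day response period, which began when supplemental grounds are filed on 4 July 2017) is 30 August 2017; completed 2 August 2017, before the deadline.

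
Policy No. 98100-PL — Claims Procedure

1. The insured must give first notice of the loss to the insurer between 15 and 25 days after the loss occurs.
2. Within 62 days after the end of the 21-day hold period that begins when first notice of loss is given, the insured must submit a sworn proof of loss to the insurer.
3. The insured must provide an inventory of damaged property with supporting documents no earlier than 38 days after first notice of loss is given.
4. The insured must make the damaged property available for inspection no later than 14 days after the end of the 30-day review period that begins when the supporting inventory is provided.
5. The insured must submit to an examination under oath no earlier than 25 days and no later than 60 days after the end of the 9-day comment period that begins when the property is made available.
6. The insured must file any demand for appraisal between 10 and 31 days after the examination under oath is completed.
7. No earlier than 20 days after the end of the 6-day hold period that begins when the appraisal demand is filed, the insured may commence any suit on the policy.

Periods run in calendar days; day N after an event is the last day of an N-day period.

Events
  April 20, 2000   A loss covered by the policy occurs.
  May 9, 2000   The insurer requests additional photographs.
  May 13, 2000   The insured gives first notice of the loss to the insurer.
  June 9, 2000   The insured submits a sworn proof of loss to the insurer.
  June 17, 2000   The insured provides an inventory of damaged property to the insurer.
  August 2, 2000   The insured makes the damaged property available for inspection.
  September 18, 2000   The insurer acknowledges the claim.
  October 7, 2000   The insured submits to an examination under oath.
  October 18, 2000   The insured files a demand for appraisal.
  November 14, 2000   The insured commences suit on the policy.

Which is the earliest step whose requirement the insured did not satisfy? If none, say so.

Step 3

(1) the permitted window runs from April 20, 2000 + 15 = May 5, 2000 to April 20, 2000 + 25 = May 15, 2000; done May 13, 2000 — within the window.
(2) due by June 3, 2000 + 62 days = August 4, 2000; done June 9, 2000 — timely.
(3) permitted from May 13, 2000 + 38 days = June 20, 2000 onward; done June 17, 2000 — 3 days too early.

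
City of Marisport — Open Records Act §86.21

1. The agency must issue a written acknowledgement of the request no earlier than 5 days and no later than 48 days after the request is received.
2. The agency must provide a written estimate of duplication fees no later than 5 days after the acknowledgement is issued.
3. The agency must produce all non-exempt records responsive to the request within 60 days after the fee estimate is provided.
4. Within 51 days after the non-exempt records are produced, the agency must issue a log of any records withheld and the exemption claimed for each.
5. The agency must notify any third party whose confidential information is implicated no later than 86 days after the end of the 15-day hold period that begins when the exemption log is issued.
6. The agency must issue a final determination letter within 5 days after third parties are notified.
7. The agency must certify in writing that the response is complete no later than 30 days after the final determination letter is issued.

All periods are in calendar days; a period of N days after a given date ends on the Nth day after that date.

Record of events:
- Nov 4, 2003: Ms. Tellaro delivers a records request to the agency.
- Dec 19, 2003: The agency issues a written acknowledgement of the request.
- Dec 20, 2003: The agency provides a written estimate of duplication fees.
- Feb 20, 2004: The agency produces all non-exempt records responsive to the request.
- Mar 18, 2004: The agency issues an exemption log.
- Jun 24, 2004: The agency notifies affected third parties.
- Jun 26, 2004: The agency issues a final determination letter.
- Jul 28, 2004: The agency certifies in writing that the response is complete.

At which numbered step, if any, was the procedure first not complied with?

Step 1: the window is 5–48 days after Nov 4, 2003 (when the request is received), so Nov 9, 2003 through Dec 22, 2003; done Dec 19, 2003 — within the window.
Step 2: 5 days after Dec 19, 2003 (when the acknowledgement is issued) is Dec 24, 2003; completed Dec 20, 2003, before the deadline.
Step 3: 60 days after Dec 20, 2003 (when the fee estimate is provided) is Feb 18, 2004; done Feb 20, 2004 — 2 days late.
That is the first point of non-compliance.

Step 3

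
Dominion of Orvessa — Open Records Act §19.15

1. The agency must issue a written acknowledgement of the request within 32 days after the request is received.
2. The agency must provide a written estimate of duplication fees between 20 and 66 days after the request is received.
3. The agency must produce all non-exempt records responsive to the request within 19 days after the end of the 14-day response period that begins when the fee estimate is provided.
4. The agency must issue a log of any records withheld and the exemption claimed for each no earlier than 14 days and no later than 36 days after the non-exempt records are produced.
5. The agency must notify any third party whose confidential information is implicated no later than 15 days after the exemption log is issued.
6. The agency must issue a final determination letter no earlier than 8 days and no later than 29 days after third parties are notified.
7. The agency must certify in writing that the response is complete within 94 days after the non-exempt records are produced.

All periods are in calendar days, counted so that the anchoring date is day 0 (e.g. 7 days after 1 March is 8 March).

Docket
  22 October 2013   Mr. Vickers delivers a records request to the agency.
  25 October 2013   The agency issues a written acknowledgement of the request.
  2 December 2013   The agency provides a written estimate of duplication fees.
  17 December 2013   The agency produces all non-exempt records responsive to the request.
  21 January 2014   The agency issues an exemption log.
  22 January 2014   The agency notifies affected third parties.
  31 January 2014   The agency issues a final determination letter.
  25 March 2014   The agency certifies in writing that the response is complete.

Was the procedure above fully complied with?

Step 1: 32 days after 22 October 2013 (when the request is received) is 23 November 2013; done 25 October 2013 — timely.
Step 2: the window is 20–66 days after 22 October 2013 (when the request is received), so 11 November 2013 through 27 December 2013; done 2 December 2013 — within the window.
Step 3: 19 days after 16 December 2013 (end of the 14-day response period, which began when the fee estimate is provided on 2 December 2013) is 4 January 2014; done 17 December 2013 — timely.
Step 4: the window is 14–36 days after 17 December 2013 (when the non-exempt records are produced), so 31 December 2013 through 22 January 2014; 21 January 2014 falls inside that range.
Step 5: 15 days after 21 January 2014 (when the exemption log is issued) is 5 February 2014; 22 January 2014 is within that limit.
Step 6: the window is 8–29 days after 22 January 2014 (when third parties are notified), so 30 January 2014 through 20 February 2014; done 31 January 2014 — within the window.
Step 7: 94 days after 17 December 2013 (when the non-exempt records are produced) is 21 March 2014; done 25 March 2014 — 4 days late.
Later steps need not be reached.

No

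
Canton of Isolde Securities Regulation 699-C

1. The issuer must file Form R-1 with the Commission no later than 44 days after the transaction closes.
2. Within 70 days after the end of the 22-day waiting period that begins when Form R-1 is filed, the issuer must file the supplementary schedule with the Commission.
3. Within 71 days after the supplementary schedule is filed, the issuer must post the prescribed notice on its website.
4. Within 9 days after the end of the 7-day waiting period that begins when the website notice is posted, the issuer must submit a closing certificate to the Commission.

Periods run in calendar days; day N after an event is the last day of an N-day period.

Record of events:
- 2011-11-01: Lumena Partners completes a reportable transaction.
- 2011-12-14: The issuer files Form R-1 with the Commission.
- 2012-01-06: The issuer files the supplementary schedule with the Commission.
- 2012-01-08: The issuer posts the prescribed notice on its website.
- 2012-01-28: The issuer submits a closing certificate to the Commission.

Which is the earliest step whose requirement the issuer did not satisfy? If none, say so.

Step 4

Step 1: 44 days after 2011-11-01 (when the transaction closes) is 2011-12-15; done 2011-12-14 — timely.
Step 2: 70 days after 2012-01-05 (end of the 22-day waiting period, which began when Form R-1 is filed on 2011-12-14) is 2012-03-15; completed 2012-01-06, before the deadline.
Step 3: 71 days after 2012-01-06 (when the supplementary schedule is filed) is 2012-03-17; 2012-01-08 is within that limit.
Step 4: 9 days after 2012-01-15 (end of the 7-day waiting period, which began when the website notice is posted on 2012-01-08) is 2012-01-24; done 2012-01-28 — 4 days late.
No need to go further; step 4 was not satisfied.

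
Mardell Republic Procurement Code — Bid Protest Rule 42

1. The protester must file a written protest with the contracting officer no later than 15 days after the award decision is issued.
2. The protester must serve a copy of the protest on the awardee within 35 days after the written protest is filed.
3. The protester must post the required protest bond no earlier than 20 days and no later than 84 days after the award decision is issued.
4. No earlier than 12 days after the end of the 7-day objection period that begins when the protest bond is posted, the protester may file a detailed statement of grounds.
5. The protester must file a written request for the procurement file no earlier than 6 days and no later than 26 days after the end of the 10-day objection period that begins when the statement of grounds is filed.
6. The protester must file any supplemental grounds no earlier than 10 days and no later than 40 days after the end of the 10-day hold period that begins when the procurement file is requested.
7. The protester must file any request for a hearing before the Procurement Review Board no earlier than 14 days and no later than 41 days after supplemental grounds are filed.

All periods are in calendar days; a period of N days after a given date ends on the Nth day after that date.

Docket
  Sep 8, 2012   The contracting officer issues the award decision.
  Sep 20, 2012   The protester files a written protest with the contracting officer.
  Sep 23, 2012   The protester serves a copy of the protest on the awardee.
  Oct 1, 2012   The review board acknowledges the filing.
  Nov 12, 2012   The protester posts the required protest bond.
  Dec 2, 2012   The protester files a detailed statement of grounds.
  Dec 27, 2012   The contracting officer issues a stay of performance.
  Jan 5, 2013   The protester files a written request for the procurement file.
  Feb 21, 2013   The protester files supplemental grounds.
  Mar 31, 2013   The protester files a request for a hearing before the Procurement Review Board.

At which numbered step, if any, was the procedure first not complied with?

Step 1 — counting 15 days from Sep 8, 2012 (when the award decision is issued) gives a deadline of Sep 23, 2012; completed Sep 20, 2012, before the deadline.
Step 2 — counting 35 days from Sep 20, 2012 (when the written protest is filed) gives a deadline of Oct 25, 2012; Sep 23, 2012 is within that limit.
Step 3 — 20 and 84 days from Sep 8, 2012 (when the award decision is issued) are Sep 28, 2012 and Dec 1, 2012 respectively; done Nov 12, 2012, which is between those dates.
Step 4 — must wait 12 days from Nov 19, 2012 (end of the 7-day objection period, which began when the protest bond is posted on Nov 12, 2012), so not before Dec 1, 2012; Dec 2, 2012 is on or after that date.
Step 5 — 6 and 26 days from Dec 12, 2012 (end of the 10-day objection period, which began when the statement of grounds is filed on Dec 2, 2012) are Dec 18, 2012 and Jan 7, 2013 respectively; Jan 5, 2013 falls inside that range.
Step 6 — 10 and 40 days from Jan 15, 2013 (end of the 10-day hold period, which began when the procurement file is requested on Jan 5, 2013) are Jan 25, 2013 and Feb 24, 2013 respectively; done Feb 21, 2013 — within the window.
Step 7 — 14 and 41 days from Feb 21, 2013 (when supplemental grounds are filed) are Mar 7, 2013 and Apr 3, 2013 respectively; done Mar 31, 2013, which is between those dates.

None — every step was satisfied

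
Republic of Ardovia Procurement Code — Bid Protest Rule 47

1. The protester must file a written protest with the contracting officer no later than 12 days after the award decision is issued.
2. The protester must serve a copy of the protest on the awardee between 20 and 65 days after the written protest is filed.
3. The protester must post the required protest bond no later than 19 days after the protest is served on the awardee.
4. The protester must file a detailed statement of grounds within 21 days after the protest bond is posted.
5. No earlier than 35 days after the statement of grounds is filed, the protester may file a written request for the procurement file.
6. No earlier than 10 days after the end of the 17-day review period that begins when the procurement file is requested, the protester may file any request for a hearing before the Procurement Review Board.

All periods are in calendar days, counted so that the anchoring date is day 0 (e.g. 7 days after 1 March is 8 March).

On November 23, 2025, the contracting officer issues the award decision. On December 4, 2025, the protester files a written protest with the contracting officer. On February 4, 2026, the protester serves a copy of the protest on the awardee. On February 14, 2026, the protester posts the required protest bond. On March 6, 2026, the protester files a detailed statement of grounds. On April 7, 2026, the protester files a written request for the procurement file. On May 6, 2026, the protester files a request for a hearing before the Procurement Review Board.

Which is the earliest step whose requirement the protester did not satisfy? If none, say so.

(1) due by November 23, 2025 + 12 days = December 5, 2025; completed December 4, 2025, before the deadline.
(2) the permitted window runs from December 4, 2025 + 20 = December 24, 2025 to December 4, 2025 + 65 = February 7, 2026; February 4, 2026 falls inside that range.
(3) due by February 4, 2026 + 19 days = February 23, 2026; February 14, 2026 is within that limit.
(4) due by February 14, 2026 + 21 days = March 7, 2026; done March 6, 2026 — timely.
(5) permitted from March 6, 2026 + 35 days = April 10, 2026 onward; acted on April 7, 2026, 3 days prematurely.
Later steps need not be reached.

Step 5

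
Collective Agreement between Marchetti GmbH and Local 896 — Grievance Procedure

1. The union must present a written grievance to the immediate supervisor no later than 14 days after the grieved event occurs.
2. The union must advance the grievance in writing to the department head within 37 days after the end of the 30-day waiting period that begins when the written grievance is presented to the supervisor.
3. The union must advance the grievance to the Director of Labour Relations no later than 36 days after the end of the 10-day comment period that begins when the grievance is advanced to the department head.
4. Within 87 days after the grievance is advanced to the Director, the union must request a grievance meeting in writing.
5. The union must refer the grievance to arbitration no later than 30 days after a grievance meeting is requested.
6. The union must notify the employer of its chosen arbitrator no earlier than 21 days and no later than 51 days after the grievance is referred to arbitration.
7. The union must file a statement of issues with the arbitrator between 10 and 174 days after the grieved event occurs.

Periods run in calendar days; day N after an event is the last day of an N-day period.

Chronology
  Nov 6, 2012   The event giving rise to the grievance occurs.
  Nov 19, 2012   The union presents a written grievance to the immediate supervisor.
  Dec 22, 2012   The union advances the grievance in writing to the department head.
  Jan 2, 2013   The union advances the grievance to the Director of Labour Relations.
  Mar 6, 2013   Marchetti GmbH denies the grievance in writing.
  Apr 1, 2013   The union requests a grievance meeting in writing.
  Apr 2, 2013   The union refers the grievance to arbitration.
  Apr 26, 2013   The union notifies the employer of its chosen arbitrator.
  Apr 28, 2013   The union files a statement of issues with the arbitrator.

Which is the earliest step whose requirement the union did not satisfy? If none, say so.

Step 1: 14 days after Nov 6, 2012 (when the grieved event occurs) is Nov 20, 2012; Nov 19, 2012 is within that limit.
Step 2: 37 days after Dec 19, 2012 (end of the 30-day waiting period, which began when the written grievance is presented to the supervisor on Nov 19, 2012) is Jan 25, 2013; Dec 22, 2012 is within that limit.
Step 3: 36 days after Jan 1, 2013 (end of the 10-day comment period, which began when the grievance is advanced to the department head on Dec 22, 2012) is Feb 6, 2013; done Jan 2, 2013 — timely.
Step 4: 87 days after Jan 2, 2013 (when the grievance is advanced to the Director) is Mar 30, 2013; done Apr 1, 2013 — 2 days late.
The analysis stops there.

Step 4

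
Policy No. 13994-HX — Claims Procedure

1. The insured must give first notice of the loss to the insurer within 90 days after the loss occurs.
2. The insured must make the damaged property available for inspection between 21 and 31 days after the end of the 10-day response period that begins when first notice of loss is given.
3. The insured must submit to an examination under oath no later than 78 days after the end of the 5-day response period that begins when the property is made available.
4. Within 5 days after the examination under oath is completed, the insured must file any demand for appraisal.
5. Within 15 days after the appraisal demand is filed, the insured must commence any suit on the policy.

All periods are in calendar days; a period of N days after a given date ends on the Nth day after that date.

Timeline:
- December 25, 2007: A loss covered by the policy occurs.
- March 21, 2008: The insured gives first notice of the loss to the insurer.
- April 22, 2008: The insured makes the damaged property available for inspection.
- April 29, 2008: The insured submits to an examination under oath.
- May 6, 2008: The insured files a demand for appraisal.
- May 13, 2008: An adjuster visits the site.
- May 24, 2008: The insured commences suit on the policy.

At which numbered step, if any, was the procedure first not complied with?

Step 1: 90 days after December 25, 2007 (when the loss occurs) is March 24, 2008; completed March 21, 2008, before the deadline.
Step 2: the window is 21–31 days after March 31, 2008 (end of the 10-day response period, which began when first notice of loss is given on March 21, 2008), so April 21, 2008 through May 1, 2008; April 22, 2008 falls inside that range.
Step 3: 78 days after April 27, 2008 (end of the 5-day response period, which began when the property is made available on April 22, 2008) is July 14, 2008; April 29, 2008 is within that limit.
Step 4: 5 days after April 29, 2008 (when the examination under oath is completed) is May 4, 2008; May 6, 2008 misses that deadline by 2 days.

Step 4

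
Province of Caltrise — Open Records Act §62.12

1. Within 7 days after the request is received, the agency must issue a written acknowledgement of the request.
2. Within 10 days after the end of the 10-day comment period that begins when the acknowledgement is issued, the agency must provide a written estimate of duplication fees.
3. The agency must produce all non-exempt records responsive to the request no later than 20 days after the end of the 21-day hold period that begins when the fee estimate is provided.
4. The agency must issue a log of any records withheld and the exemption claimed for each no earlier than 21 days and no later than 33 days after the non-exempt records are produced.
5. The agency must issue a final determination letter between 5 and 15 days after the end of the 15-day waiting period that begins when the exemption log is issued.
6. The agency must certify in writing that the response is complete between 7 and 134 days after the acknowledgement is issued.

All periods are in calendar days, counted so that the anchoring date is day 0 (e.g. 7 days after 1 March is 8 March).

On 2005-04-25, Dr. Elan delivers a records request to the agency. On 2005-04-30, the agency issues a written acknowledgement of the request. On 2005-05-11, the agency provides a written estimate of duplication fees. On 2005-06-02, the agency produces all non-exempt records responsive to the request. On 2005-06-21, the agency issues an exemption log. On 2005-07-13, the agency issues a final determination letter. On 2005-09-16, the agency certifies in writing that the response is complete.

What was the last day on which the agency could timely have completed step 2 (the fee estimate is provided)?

The acknowledgement is issued on 2005-04-30; the 10-day comment period therefore ends 2005-05-10, and step 2 runs from that date. 10 days after 2005-05-10 is 2005-05-20.

2005-05-20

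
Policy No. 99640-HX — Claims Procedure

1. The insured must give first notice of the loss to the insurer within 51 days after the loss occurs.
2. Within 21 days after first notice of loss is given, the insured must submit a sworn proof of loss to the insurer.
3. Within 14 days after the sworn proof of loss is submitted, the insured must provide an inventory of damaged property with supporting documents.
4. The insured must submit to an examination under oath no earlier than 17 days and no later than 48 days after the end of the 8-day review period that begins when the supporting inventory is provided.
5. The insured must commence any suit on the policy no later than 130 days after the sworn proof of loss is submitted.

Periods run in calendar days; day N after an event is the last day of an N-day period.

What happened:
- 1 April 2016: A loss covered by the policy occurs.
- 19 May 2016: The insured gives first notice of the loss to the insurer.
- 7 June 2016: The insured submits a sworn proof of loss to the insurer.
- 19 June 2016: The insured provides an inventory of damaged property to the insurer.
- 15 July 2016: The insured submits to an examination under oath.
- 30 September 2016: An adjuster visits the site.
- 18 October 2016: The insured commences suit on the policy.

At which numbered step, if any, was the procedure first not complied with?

Step 5

Step 1: 51 days after 1 April 2016 (when the loss occurs) is 22 May 2016; completed 19 May 2016, before the deadline.
Step 2: 21 days after 19 May 2016 (when first notice of loss is given) is 9 June 2016; 7 June 2016 is within that limit.
Step 3: 14 days after 7 June 2016 (when the sworn proof of loss is submitted) is 21 June 2016; done 19 June 2016 — timely.
Step 4: the window is 17–48 days after 27 June 2016 (end of the 8-day review period, which began when the supporting inventory is provided on 19 June 2016), so 14 July 2016 through 14 August 2016; done 15 July 2016 — within the window.
Step 5: 130 days after 7 June 2016 (when the sworn proof of loss is submitted) is 15 October 2016; 18 October 2016 misses that deadline by 3 days.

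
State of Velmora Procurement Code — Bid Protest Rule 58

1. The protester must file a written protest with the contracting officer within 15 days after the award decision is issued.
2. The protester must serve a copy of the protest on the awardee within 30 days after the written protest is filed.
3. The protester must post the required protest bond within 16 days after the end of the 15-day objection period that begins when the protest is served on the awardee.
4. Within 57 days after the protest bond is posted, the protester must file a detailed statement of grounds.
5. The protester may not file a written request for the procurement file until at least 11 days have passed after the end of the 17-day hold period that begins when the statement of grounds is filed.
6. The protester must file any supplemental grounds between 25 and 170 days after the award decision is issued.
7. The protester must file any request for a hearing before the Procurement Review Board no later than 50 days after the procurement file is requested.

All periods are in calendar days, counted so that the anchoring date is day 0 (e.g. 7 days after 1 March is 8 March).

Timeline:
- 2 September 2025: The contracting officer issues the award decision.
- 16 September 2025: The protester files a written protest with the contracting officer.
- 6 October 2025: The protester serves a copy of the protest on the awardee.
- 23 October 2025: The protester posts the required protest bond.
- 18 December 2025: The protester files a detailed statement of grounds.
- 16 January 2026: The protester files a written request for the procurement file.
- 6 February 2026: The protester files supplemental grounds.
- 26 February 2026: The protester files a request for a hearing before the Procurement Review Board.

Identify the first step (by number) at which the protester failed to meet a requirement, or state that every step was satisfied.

None — every step was satisfied

Step 1 — counting 15 days from 2 September 2025 (when the award decision is issued) gives a deadline of 17 September 2025; done 16 September 2025 — timely.
Step 2 — counting 30 days from 16 September 2025 (when the written protest is filed) gives a deadline of 16 October 2025; 6 October 2025 is within that limit.
Step 3 — counting 16 days from 21 October 2025 (end of the 15-day objection period, which began when the protest is served on the awardee on 6 October 2025) gives a deadline of 6 November 2025; done 23 October 2025 — timely.
Step 4 — counting 57 days from 23 October 2025 (when the protest bond is posted) gives a deadline of 19 December 2025; completed 18 December 2025, before the deadline.
Step 5 — must wait 11 days from 4 January 2026 (end of the 17-day hold period, which began when the statement of grounds is filed on 18 December 2025), so not before 15 January 2026; done 16 January 2026 — permitted.
Step 6 — 25 and 170 days from 2 September 2025 (when the award decision is issued) are 27 September 2025 and 19 February 2026 respectively; 6 February 2026 falls inside that range.
Step 7 — counting 50 days from 16 January 2026 (when the procurement file is requested) gives a deadline of 7 March 2026; 26 February 2026 is within that limit.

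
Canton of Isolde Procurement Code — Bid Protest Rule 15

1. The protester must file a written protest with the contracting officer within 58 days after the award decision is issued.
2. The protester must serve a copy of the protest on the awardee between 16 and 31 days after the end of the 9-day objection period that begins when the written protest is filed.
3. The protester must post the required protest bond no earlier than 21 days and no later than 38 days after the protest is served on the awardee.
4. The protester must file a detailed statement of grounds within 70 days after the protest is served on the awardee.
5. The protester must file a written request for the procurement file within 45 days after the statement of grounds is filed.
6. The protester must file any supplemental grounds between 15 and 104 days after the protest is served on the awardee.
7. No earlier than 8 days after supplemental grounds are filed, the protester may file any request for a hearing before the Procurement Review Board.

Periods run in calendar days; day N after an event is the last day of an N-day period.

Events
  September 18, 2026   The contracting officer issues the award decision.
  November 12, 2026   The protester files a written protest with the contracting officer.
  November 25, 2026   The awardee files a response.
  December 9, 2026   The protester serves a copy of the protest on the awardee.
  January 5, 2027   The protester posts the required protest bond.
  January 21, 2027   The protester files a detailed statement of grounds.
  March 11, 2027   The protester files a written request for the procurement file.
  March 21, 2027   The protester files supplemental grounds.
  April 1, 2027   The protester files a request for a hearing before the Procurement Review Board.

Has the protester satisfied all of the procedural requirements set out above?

(1) due by September 18, 2026 + 58 days = November 15, 2026; November 12, 2026 is within that limit.
(2) the permitted window runs from November 21, 2026 + 16 = December 7, 2026 to November 21, 2026 + 31 = December 22, 2026; December 9, 2026 falls inside that range.
(3) the permitted window runs from December 9, 2026 + 21 = December 30, 2026 to December 9, 2026 + 38 = January 16, 2027; done January 5, 2027 — within the window.
(4) due by December 9, 2026 + 70 days = February 17, 2027; January 21, 2027 is within that limit.
(5) due by January 21, 2027 + 45 days = March 7, 2027; March 11, 2027 misses that deadline by 4 days.

No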